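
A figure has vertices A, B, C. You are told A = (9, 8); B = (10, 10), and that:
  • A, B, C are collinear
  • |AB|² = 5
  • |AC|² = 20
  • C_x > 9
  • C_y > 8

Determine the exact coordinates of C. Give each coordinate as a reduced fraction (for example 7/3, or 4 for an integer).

C = (11, 12)

1. C_x = 11  [[A, B, C are collinear ⇒ -2x+1y+10=0] ∩ [|C−(9, 8)|²=20]]
2. C_y = 12  [[A, B, C are collinear ⇒ -2x+1y+10=0] ∩ [|C−(9, 8)|²=20]]
   so C = (11, 12)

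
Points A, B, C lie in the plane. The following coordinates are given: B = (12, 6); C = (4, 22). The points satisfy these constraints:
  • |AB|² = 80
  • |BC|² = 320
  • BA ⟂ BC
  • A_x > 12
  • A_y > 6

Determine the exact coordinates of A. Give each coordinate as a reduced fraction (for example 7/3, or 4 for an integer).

A = (20, 10)

1. A_x = 20  [[BA ⟂ BC ⇒ -8x+16y=0] ∩ [|A−(12, 6)|²=80]]
2. A_y = 10  [[BA ⟂ BC ⇒ -8x+16y=0] ∩ [|A−(12, 6)|²=80]]
   so A = (20, 10)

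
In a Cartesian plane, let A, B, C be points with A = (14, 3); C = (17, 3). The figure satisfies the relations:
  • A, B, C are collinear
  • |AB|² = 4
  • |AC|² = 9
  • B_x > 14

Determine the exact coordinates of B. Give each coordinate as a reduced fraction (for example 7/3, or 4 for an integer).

B = (16, 3)

1. B_x = 16  [[A, B, C are collinear ⇒ -3y+9=0] ∩ [|B−(14, 3)|²=4]]
2. B_y = 3  [[A, B, C are collinear ⇒ -3y+9=0] ∩ [|B−(14, 3)|²=4]]
   so B = (16, 3)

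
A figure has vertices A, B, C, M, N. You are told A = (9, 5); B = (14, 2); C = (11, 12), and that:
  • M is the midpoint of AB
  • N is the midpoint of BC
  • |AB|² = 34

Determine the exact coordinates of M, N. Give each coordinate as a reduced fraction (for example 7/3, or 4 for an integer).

M = (23/2, 7/2)
N = (25/2, 7)

1. M_x = 23/2  [2·M = A+B = (9, 5)+(14, 2)]
2. M_y = 7/2  [2·M = A+B = (9, 5)+(14, 2)]
   so M = (23/2, 7/2)
3. N_x = 25/2  [2·N = B+C = (14, 2)+(11, 12)]
4. N_y = 7  [2·N = B+C = (14, 2)+(11, 12)]
   so N = (25/2, 7)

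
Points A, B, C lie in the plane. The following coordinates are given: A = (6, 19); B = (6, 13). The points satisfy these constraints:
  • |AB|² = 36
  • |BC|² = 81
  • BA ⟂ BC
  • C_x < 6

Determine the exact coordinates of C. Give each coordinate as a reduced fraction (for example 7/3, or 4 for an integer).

C = (-3, 13)

1. C_x = -3  [[BA ⟂ BC ⇒ 6y-78=0] ∩ [|C−(6, 13)|²=81]]
2. C_y = 13  [[BA ⟂ BC ⇒ 6y-78=0] ∩ [|C−(6, 13)|²=81]]
   so C = (-3, 13)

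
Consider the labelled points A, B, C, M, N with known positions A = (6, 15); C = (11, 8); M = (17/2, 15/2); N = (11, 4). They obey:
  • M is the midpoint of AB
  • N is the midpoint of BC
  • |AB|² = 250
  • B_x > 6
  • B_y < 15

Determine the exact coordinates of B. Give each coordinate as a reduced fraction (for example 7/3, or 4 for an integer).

1. B_x = 11  [B = 2·M−A = 2·(17/2, 15/2)−(6, 15)]
2. B_y = 0  [B = 2·M−A = 2·(17/2, 15/2)−(6, 15)]
   so B = (11, 0)

B = (11, 0)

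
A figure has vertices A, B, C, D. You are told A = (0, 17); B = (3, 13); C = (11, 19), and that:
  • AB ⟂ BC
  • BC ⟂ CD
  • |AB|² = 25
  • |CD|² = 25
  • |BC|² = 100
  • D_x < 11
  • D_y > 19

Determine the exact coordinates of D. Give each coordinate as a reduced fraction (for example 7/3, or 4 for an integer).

1. D_x = 8  [[BC ⟂ CD ⇒ 8x+6y-202=0] ∩ [|D−(11, 19)|²=25]]
2. D_y = 23  [[BC ⟂ CD ⇒ 8x+6y-202=0] ∩ [|D−(11, 19)|²=25]]
   so D = (8, 23)

D = (8, 23)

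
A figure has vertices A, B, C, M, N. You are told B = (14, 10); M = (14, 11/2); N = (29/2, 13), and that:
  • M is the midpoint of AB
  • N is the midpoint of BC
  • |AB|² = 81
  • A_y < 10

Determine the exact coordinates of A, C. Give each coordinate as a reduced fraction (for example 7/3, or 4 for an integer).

1. A_x = 14  [A = 2·M−B = 2·(14, 11/2)−(14, 10)]
2. A_y = 1  [A = 2·M−B = 2·(14, 11/2)−(14, 10)]
   so A = (14, 1)
3. C_x = 15  [C = 2·N−B = 2·(29/2, 13)−(14, 10)]
4. C_y = 16  [C = 2·N−B = 2·(29/2, 13)−(14, 10)]
   so C = (15, 16)

A = (14, 1)
C = (15, 16)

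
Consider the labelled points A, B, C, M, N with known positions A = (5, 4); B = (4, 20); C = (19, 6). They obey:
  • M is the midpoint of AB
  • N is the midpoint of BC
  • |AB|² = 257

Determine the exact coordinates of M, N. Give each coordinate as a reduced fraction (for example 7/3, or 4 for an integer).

M = (9/2, 12)
N = (23/2, 13)

1. M_x = 9/2  [2·M = A+B = (5, 4)+(4, 20)]
2. M_y = 12  [2·M = A+B = (5, 4)+(4, 20)]
   so M = (9/2, 12)
3. N_x = 23/2  [2·N = B+C = (4, 20)+(19, 6)]
4. N_y = 13  [2·N = B+C = (4, 20)+(19, 6)]
   so N = (23/2, 13)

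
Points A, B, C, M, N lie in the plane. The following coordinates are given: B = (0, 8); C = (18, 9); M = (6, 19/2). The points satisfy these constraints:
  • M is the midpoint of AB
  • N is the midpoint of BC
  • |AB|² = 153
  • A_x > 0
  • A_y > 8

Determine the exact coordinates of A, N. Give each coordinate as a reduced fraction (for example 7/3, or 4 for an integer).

A = (12, 11)
N = (9, 17/2)

1. A_x = 12  [A = 2·M−B = 2·(6, 19/2)−(0, 8)]
2. A_y = 11  [A = 2·M−B = 2·(6, 19/2)−(0, 8)]
   so A = (12, 11)
3. N_x = 9  [2·N = B+C = (0, 8)+(18, 9)]
4. N_y = 17/2  [2·N = B+C = (0, 8)+(18, 9)]
   so N = (9, 17/2)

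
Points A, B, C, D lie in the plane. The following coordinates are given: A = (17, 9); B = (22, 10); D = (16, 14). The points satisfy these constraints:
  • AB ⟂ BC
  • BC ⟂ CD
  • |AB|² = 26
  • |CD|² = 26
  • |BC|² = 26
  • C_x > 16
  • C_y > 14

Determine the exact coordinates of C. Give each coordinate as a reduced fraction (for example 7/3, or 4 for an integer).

C = (21, 15)

1. C_x = 21  [[AB ⟂ BC ⇒ 5x+1y-120=0] ∩ [|C−(16, 14)|²=26]]
2. C_y = 15  [[AB ⟂ BC ⇒ 5x+1y-120=0] ∩ [|C−(16, 14)|²=26]]
   so C = (21, 15)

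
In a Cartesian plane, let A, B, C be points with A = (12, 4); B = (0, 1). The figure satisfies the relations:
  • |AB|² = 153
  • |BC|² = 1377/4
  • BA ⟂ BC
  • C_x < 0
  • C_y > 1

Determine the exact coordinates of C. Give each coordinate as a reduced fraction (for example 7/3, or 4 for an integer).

C = (-9/2, 19)

1. C_x = -9/2  [[BA ⟂ BC ⇒ 12x+3y-3=0] ∩ [|C−(0, 1)|²=1377/4]]
2. C_y = 19  [[BA ⟂ BC ⇒ 12x+3y-3=0] ∩ [|C−(0, 1)|²=1377/4]]
   so C = (-9/2, 19)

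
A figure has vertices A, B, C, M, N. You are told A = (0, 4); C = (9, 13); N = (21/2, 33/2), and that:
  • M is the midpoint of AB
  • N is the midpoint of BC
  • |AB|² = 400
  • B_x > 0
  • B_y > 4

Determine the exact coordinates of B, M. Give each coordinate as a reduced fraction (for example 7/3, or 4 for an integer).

1. B_x = 12  [B = 2·N−C = 2·(21/2, 33/2)−(9, 13)]
2. B_y = 20  [B = 2·N−C = 2·(21/2, 33/2)−(9, 13)]
   so B = (12, 20)
3. M_x = 6  [2·M = A+B = (0, 4)+(12, 20)]
4. M_y = 12  [2·M = A+B = (0, 4)+(12, 20)]
   so M = (6, 12)

B = (12, 20)
M = (6, 12)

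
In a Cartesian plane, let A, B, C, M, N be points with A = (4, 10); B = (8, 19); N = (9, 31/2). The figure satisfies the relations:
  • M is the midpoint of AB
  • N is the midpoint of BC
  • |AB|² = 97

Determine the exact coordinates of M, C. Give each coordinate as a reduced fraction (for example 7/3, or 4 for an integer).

M = (6, 29/2)
C = (10, 12)

1. M_x = 6  [2·M = A+B = (4, 10)+(8, 19)]
2. M_y = 29/2  [2·M = A+B = (4, 10)+(8, 19)]
   so M = (6, 29/2)
3. C_x = 10  [C = 2·N−B = 2·(9, 31/2)−(8, 19)]
4. C_y = 12  [C = 2·N−B = 2·(9, 31/2)−(8, 19)]
   so C = (10, 12)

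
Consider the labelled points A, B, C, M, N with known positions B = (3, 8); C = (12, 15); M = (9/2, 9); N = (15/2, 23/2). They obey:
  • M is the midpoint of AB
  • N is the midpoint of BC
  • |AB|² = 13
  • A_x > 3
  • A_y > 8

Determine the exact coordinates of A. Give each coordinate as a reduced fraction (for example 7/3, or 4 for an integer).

A = (6, 10)

1. A_x = 6  [A = 2·M−B = 2·(9/2, 9)−(3, 8)]
2. A_y = 10  [A = 2·M−B = 2·(9/2, 9)−(3, 8)]
   so A = (6, 10)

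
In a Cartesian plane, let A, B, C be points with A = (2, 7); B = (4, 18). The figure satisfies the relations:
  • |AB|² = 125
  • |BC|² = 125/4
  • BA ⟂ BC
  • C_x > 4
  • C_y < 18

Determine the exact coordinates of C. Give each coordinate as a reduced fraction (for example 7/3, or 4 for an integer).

C = (19/2, 17)

1. C_x = 19/2  [[BA ⟂ BC ⇒ -2x-11y+206=0] ∩ [|C−(4, 18)|²=125/4]]
2. C_y = 17  [[BA ⟂ BC ⇒ -2x-11y+206=0] ∩ [|C−(4, 18)|²=125/4]]
   so C = (19/2, 17)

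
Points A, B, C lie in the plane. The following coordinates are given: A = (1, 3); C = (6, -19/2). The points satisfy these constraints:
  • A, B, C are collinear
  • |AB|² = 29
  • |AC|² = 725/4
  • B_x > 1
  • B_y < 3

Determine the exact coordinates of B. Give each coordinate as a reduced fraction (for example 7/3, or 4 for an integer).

B = (3, -2)

1. B_x = 3  [[A, B, C are collinear ⇒ -25/2x-5y+55/2=0] ∩ [|B−(1, 3)|²=29]]
2. B_y = -2  [[A, B, C are collinear ⇒ -25/2x-5y+55/2=0] ∩ [|B−(1, 3)|²=29]]
   so B = (3, -2)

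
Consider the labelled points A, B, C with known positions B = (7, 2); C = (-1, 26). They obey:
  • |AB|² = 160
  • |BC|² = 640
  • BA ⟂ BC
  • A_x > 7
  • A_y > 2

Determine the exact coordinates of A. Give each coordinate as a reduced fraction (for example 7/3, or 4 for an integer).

A = (19, 6)

1. A_x = 19  [[BA ⟂ BC ⇒ -8x+24y+8=0] ∩ [|A−(7, 2)|²=160]]
2. A_y = 6  [[BA ⟂ BC ⇒ -8x+24y+8=0] ∩ [|A−(7, 2)|²=160]]
   so A = (19, 6)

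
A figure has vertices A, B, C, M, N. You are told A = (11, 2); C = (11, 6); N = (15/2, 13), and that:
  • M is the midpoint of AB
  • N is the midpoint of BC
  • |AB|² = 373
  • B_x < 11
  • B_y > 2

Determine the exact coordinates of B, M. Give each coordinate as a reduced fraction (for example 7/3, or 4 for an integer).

1. B_x = 4  [B = 2·N−C = 2·(15/2, 13)−(11, 6)]
2. B_y = 20  [B = 2·N−C = 2·(15/2, 13)−(11, 6)]
   so B = (4, 20)
3. M_x = 15/2  [2·M = A+B = (11, 2)+(4, 20)]
4. M_y = 11  [2·M = A+B = (11, 2)+(4, 20)]
   so M = (15/2, 11)

B = (4, 20)
M = (15/2, 11)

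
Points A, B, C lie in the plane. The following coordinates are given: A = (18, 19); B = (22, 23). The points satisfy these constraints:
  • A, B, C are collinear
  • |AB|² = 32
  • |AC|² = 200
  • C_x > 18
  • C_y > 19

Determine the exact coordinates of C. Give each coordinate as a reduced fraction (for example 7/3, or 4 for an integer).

C = (28, 29)

1. C_x = 28  [[A, B, C are collinear ⇒ -4x+4y-4=0] ∩ [|C−(18, 19)|²=200]]
2. C_y = 29  [[A, B, C are collinear ⇒ -4x+4y-4=0] ∩ [|C−(18, 19)|²=200]]
   so C = (28, 29)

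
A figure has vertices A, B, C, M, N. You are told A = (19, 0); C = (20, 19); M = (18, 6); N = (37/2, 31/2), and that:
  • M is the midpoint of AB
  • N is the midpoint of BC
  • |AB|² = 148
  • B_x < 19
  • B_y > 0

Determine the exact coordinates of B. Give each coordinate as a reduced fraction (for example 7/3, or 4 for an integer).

B = (17, 12)

1. B_x = 17  [B = 2·M−A = 2·(18, 6)−(19, 0)]
2. B_y = 12  [B = 2·M−A = 2·(18, 6)−(19, 0)]
   so B = (17, 12)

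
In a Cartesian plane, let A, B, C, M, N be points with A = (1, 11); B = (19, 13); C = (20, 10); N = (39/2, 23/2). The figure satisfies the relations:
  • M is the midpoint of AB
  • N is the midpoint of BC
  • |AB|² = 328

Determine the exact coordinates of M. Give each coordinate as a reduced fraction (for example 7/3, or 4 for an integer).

1. M_x = 10  [2·M = A+B = (1, 11)+(19, 13)]
2. M_y = 12  [2·M = A+B = (1, 11)+(19, 13)]
   so M = (10, 12)

M = (10, 12)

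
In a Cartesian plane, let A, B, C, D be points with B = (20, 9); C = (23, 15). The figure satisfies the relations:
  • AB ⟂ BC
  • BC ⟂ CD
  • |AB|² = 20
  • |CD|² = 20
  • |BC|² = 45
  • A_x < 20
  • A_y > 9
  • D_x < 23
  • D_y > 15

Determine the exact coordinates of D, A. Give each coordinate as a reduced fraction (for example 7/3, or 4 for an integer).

D = (19, 17)
A = (16, 11)

1. D_x = 19  [[BC ⟂ CD ⇒ 3x+6y-159=0] ∩ [|D−(23, 15)|²=20]]
2. D_y = 17  [[BC ⟂ CD ⇒ 3x+6y-159=0] ∩ [|D−(23, 15)|²=20]]
   so D = (19, 17)
3. A_x = 16  [[AB ⟂ BC ⇒ -3x-6y+114=0] ∩ [|A−(20, 9)|²=20]]
4. A_y = 11  [[AB ⟂ BC ⇒ -3x-6y+114=0] ∩ [|A−(20, 9)|²=20]]
   so A = (16, 11)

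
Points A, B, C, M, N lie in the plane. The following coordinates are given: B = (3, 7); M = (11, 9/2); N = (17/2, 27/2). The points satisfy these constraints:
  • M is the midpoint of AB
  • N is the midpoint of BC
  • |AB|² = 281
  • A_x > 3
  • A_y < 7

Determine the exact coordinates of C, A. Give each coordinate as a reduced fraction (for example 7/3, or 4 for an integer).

1. A_x = 19  [A = 2·M−B = 2·(11, 9/2)−(3, 7)]
2. A_y = 2  [A = 2·M−B = 2·(11, 9/2)−(3, 7)]
   so A = (19, 2)
3. C_x = 14  [C = 2·N−B = 2·(17/2, 27/2)−(3, 7)]
4. C_y = 20  [C = 2·N−B = 2·(17/2, 27/2)−(3, 7)]
   so C = (14, 20)

C = (14, 20)
A = (19, 2)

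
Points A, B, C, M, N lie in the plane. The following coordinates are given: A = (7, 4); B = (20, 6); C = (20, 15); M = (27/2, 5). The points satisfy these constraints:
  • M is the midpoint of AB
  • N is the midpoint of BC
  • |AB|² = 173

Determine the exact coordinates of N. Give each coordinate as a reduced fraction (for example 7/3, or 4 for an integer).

N = (20, 21/2)

1. N_x = 20  [2·N = B+C = (20, 6)+(20, 15)]
2. N_y = 21/2  [2·N = B+C = (20, 6)+(20, 15)]
   so N = (20, 21/2)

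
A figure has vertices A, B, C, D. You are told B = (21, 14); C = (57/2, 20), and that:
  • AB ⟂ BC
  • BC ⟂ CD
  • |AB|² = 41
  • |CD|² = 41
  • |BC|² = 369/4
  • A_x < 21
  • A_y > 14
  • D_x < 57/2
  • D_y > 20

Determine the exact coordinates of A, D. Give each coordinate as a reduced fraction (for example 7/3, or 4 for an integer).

1. A_x = 17  [[AB ⟂ BC ⇒ -15/2x-6y+483/2=0] ∩ [|A−(21, 14)|²=41]]
2. A_y = 19  [[AB ⟂ BC ⇒ -15/2x-6y+483/2=0] ∩ [|A−(21, 14)|²=41]]
   so A = (17, 19)
3. D_x = 49/2  [[BC ⟂ CD ⇒ 15/2x+6y-1335/4=0] ∩ [|D−(57/2, 20)|²=41]]
4. D_y = 25  [[BC ⟂ CD ⇒ 15/2x+6y-1335/4=0] ∩ [|D−(57/2, 20)|²=41]]
   so D = (49/2, 25)

A = (17, 19)
D = (49/2, 25)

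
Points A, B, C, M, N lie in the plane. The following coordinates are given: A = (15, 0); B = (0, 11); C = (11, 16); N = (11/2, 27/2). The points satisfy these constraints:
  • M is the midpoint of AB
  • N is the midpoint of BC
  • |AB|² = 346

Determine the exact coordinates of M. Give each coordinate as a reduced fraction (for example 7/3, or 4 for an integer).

1. M_x = 15/2  [2·M = A+B = (15, 0)+(0, 11)]
2. M_y = 11/2  [2·M = A+B = (15, 0)+(0, 11)]
   so M = (15/2, 11/2)

M = (15/2, 11/2)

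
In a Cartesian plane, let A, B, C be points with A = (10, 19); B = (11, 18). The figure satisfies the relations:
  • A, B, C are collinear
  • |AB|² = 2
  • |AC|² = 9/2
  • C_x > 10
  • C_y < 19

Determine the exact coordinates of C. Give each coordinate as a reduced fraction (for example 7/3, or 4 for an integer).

C = (23/2, 35/2)

1. C_x = 23/2  [[A, B, C are collinear ⇒ 1x+1y-29=0] ∩ [|C−(10, 19)|²=9/2]]
2. C_y = 35/2  [[A, B, C are collinear ⇒ 1x+1y-29=0] ∩ [|C−(10, 19)|²=9/2]]
   so C = (23/2, 35/2)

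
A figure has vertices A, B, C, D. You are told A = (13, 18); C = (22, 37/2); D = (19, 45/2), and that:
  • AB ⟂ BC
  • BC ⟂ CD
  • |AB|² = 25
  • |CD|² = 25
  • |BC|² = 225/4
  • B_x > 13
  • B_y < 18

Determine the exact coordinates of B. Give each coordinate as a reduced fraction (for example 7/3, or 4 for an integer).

B = (16, 14)

1. B_x = 16  [[BC ⟂ CD ⇒ 3x-4y+8=0] ∩ [|B−(13, 18)|²=25]]
2. B_y = 14  [[BC ⟂ CD ⇒ 3x-4y+8=0] ∩ [|B−(13, 18)|²=25]]
   so B = (16, 14)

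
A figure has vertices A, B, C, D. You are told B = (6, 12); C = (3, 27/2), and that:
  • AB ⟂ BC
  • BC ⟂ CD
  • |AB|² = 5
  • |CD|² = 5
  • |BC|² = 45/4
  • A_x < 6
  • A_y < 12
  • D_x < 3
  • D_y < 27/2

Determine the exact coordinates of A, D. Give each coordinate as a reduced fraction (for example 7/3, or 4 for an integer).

A = (5, 10)
D = (2, 23/2)

1. A_x = 5  [[AB ⟂ BC ⇒ 3x-3/2y=0] ∩ [|A−(6, 12)|²=5]]
2. A_y = 10  [[AB ⟂ BC ⇒ 3x-3/2y=0] ∩ [|A−(6, 12)|²=5]]
   so A = (5, 10)
3. D_x = 2  [[BC ⟂ CD ⇒ -3x+3/2y-45/4=0] ∩ [|D−(3, 27/2)|²=5]]
4. D_y = 23/2  [[BC ⟂ CD ⇒ -3x+3/2y-45/4=0] ∩ [|D−(3, 27/2)|²=5]]
   so D = (2, 23/2)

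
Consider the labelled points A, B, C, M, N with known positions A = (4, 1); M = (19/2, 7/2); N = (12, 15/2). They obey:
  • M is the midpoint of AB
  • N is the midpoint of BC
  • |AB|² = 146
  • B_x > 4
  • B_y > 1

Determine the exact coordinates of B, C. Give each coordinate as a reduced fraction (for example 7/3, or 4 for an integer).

B = (15, 6)
C = (9, 9)

1. B_x = 15  [B = 2·M−A = 2·(19/2, 7/2)−(4, 1)]
2. B_y = 6  [B = 2·M−A = 2·(19/2, 7/2)−(4, 1)]
   so B = (15, 6)
3. C_x = 9  [C = 2·N−B = 2·(12, 15/2)−(15, 6)]
4. C_y = 9  [C = 2·N−B = 2·(12, 15/2)−(15, 6)]
   so C = (9, 9)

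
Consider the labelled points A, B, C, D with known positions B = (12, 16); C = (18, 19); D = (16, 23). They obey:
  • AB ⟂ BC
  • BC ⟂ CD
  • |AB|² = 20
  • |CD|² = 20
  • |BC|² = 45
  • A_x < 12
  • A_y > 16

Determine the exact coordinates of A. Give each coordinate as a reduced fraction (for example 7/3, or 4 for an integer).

1. A_x = 10  [[AB ⟂ BC ⇒ -6x-3y+120=0] ∩ [|A−(12, 16)|²=20]]
2. A_y = 20  [[AB ⟂ BC ⇒ -6x-3y+120=0] ∩ [|A−(12, 16)|²=20]]
   so A = (10, 20)

A = (10, 20)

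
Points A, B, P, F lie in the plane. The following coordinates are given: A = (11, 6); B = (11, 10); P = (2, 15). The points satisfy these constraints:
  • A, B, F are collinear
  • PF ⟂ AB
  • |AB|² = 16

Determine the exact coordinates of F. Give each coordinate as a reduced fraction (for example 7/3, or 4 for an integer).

F = (11, 15)

1. F_x = 11  [[A, B, F are collinear ⇒ -4x+44=0] ∩ [PF ⟂ AB ⇒ 4y-60=0]]
2. F_y = 15  [[A, B, F are collinear ⇒ -4x+44=0] ∩ [PF ⟂ AB ⇒ 4y-60=0]]
   so F = (11, 15)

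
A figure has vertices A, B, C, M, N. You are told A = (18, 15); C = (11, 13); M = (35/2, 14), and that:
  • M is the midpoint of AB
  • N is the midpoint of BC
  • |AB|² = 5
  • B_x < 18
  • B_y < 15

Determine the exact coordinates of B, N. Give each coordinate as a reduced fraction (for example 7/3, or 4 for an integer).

1. B_x = 17  [B = 2·M−A = 2·(35/2, 14)−(18, 15)]
2. B_y = 13  [B = 2·M−A = 2·(35/2, 14)−(18, 15)]
   so B = (17, 13)
3. N_x = 14  [2·N = B+C = (17, 13)+(11, 13)]
4. N_y = 13  [2·N = B+C = (17, 13)+(11, 13)]
   so N = (14, 13)

B = (17, 13)
N = (14, 13)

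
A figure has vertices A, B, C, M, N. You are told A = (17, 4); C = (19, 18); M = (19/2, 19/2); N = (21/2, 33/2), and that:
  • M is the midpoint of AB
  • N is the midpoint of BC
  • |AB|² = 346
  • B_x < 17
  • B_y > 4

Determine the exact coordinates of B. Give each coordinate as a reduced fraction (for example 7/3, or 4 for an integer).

B = (2, 15)

1. B_x = 2  [B = 2·M−A = 2·(19/2, 19/2)−(17, 4)]
2. B_y = 15  [B = 2·M−A = 2·(19/2, 19/2)−(17, 4)]
   so B = (2, 15)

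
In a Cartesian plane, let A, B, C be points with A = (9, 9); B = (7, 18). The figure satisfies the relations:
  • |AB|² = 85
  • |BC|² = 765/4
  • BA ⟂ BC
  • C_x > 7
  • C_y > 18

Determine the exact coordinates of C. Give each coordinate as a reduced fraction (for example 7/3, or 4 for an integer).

1. C_x = 41/2  [[BA ⟂ BC ⇒ 2x-9y+148=0] ∩ [|C−(7, 18)|²=765/4]]
2. C_y = 21  [[BA ⟂ BC ⇒ 2x-9y+148=0] ∩ [|C−(7, 18)|²=765/4]]
   so C = (41/2, 21)

C = (41/2, 21)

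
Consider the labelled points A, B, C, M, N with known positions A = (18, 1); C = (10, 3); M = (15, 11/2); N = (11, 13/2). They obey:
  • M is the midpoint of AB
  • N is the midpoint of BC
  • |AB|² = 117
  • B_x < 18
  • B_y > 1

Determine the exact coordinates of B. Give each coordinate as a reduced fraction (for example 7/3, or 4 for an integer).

1. B_x = 12  [B = 2·M−A = 2·(15, 11/2)−(18, 1)]
2. B_y = 10  [B = 2·M−A = 2·(15, 11/2)−(18, 1)]
   so B = (12, 10)

B = (12, 10)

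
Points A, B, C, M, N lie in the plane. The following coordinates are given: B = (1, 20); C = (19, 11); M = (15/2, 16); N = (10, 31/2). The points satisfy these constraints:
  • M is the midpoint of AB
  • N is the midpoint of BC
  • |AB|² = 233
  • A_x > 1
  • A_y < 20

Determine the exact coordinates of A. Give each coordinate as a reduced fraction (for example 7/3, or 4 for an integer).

A = (14, 12)

1. A_x = 14  [A = 2·M−B = 2·(15/2, 16)−(1, 20)]
2. A_y = 12  [A = 2·M−B = 2·(15/2, 16)−(1, 20)]
   so A = (14, 12)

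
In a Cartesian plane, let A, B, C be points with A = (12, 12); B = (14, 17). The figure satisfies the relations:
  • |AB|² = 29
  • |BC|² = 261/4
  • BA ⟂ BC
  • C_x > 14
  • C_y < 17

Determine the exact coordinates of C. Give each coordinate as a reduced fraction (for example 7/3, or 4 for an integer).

1. C_x = 43/2  [[BA ⟂ BC ⇒ -2x-5y+113=0] ∩ [|C−(14, 17)|²=261/4]]
2. C_y = 14  [[BA ⟂ BC ⇒ -2x-5y+113=0] ∩ [|C−(14, 17)|²=261/4]]
   so C = (43/2, 14)

C = (43/2, 14)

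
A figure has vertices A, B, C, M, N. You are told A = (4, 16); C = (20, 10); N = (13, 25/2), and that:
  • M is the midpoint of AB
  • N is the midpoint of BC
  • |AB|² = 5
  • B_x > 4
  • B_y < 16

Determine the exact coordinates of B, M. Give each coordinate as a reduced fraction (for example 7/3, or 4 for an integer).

1. B_x = 6  [B = 2·N−C = 2·(13, 25/2)−(20, 10)]
2. B_y = 15  [B = 2·N−C = 2·(13, 25/2)−(20, 10)]
   so B = (6, 15)
3. M_x = 5  [2·M = A+B = (4, 16)+(6, 15)]
4. M_y = 31/2  [2·M = A+B = (4, 16)+(6, 15)]
   so M = (5, 31/2)

B = (6, 15)
M = (5, 31/2)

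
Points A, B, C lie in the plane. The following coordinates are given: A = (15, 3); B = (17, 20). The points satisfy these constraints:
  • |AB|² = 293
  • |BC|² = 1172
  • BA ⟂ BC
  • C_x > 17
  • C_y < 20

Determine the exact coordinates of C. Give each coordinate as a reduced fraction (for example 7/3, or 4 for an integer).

C = (51, 16)

1. C_x = 51  [[BA ⟂ BC ⇒ -2x-17y+374=0] ∩ [|C−(17, 20)|²=1172]]
2. C_y = 16  [[BA ⟂ BC ⇒ -2x-17y+374=0] ∩ [|C−(17, 20)|²=1172]]
   so C = (51, 16)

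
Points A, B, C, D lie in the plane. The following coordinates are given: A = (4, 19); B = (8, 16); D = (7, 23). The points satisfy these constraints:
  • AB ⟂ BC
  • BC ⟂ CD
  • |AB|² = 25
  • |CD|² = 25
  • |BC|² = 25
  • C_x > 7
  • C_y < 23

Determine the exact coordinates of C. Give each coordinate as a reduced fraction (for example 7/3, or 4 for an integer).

C = (11, 20)

1. C_x = 11  [[AB ⟂ BC ⇒ 4x-3y+16=0] ∩ [|C−(7, 23)|²=25]]
2. C_y = 20  [[AB ⟂ BC ⇒ 4x-3y+16=0] ∩ [|C−(7, 23)|²=25]]
   so C = (11, 20)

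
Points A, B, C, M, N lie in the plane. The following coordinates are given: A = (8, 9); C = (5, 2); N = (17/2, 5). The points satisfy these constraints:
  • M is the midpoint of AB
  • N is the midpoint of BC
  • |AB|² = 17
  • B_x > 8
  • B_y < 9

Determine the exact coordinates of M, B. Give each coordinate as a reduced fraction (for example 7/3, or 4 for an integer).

1. B_x = 12  [B = 2·N−C = 2·(17/2, 5)−(5, 2)]
2. B_y = 8  [B = 2·N−C = 2·(17/2, 5)−(5, 2)]
   so B = (12, 8)
3. M_x = 10  [2·M = A+B = (8, 9)+(12, 8)]
4. M_y = 17/2  [2·M = A+B = (8, 9)+(12, 8)]
   so M = (10, 17/2)

M = (10, 17/2)
B = (12, 8)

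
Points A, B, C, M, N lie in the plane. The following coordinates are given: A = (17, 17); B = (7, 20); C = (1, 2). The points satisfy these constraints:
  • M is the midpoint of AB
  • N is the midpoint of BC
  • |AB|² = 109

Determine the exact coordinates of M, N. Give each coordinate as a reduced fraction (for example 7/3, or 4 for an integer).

1. M_x = 12  [2·M = A+B = (17, 17)+(7, 20)]
2. M_y = 37/2  [2·M = A+B = (17, 17)+(7, 20)]
   so M = (12, 37/2)
3. N_x = 4  [2·N = B+C = (7, 20)+(1, 2)]
4. N_y = 11  [2·N = B+C = (7, 20)+(1, 2)]
   so N = (4, 11)

M = (12, 37/2)
N = (4, 11)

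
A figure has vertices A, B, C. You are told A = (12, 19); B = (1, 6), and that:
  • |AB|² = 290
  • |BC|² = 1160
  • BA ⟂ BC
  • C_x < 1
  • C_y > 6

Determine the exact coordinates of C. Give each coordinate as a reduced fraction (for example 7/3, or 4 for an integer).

C = (-25, 28)

1. C_x = -25  [[BA ⟂ BC ⇒ 11x+13y-89=0] ∩ [|C−(1, 6)|²=1160]]
2. C_y = 28  [[BA ⟂ BC ⇒ 11x+13y-89=0] ∩ [|C−(1, 6)|²=1160]]
   so C = (-25, 28)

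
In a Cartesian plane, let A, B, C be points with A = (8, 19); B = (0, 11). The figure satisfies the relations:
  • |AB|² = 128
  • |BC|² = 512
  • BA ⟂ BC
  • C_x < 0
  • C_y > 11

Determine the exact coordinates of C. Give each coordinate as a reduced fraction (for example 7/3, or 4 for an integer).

C = (-16, 27)

1. C_x = -16  [[BA ⟂ BC ⇒ 8x+8y-88=0] ∩ [|C−(0, 11)|²=512]]
2. C_y = 27  [[BA ⟂ BC ⇒ 8x+8y-88=0] ∩ [|C−(0, 11)|²=512]]
   so C = (-16, 27)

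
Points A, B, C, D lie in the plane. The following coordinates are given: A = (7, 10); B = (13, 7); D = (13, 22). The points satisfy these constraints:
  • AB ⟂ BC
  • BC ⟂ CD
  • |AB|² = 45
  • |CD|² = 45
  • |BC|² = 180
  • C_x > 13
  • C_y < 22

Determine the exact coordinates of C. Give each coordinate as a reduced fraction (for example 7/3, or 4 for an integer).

C = (19, 19)

1. C_x = 19  [[AB ⟂ BC ⇒ 6x-3y-57=0] ∩ [|C−(13, 22)|²=45]]
2. C_y = 19  [[AB ⟂ BC ⇒ 6x-3y-57=0] ∩ [|C−(13, 22)|²=45]]
   so C = (19, 19)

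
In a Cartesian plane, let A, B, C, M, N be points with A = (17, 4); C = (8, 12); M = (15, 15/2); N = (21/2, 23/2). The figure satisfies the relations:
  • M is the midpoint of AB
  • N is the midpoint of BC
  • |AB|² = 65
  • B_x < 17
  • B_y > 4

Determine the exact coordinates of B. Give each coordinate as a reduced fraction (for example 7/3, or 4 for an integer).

1. B_x = 13  [B = 2·M−A = 2·(15, 15/2)−(17, 4)]
2. B_y = 11  [B = 2·M−A = 2·(15, 15/2)−(17, 4)]
   so B = (13, 11)

B = (13, 11)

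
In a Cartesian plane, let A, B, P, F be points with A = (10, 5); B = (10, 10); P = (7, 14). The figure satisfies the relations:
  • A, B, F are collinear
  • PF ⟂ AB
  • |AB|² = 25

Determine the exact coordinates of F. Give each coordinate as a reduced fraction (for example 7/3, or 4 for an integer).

1. F_x = 10  [[A, B, F are collinear ⇒ -5x+50=0] ∩ [PF ⟂ AB ⇒ 5y-70=0]]
2. F_y = 14  [[A, B, F are collinear ⇒ -5x+50=0] ∩ [PF ⟂ AB ⇒ 5y-70=0]]
   so F = (10, 14)

F = (10, 14)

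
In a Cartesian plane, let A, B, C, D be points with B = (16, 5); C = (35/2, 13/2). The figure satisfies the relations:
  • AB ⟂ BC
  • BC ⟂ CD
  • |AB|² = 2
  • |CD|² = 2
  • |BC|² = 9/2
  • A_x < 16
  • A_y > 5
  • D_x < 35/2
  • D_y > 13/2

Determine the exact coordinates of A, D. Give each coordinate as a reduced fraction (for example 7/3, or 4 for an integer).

A = (15, 6)
D = (33/2, 15/2)

1. A_x = 15  [[AB ⟂ BC ⇒ -3/2x-3/2y+63/2=0] ∩ [|A−(16, 5)|²=2]]
2. A_y = 6  [[AB ⟂ BC ⇒ -3/2x-3/2y+63/2=0] ∩ [|A−(16, 5)|²=2]]
   so A = (15, 6)
3. D_x = 33/2  [[BC ⟂ CD ⇒ 3/2x+3/2y-36=0] ∩ [|D−(35/2, 13/2)|²=2]]
4. D_y = 15/2  [[BC ⟂ CD ⇒ 3/2x+3/2y-36=0] ∩ [|D−(35/2, 13/2)|²=2]]
   so D = (33/2, 15/2)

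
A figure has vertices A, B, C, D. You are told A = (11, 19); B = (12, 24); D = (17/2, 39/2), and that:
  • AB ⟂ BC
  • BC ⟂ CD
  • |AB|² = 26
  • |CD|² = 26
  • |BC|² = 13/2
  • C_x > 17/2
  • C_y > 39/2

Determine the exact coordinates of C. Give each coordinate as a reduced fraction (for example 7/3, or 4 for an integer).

1. C_x = 19/2  [[AB ⟂ BC ⇒ 1x+5y-132=0] ∩ [|C−(17/2, 39/2)|²=26]]
2. C_y = 49/2  [[AB ⟂ BC ⇒ 1x+5y-132=0] ∩ [|C−(17/2, 39/2)|²=26]]
   so C = (19/2, 49/2)

C = (19/2, 49/2)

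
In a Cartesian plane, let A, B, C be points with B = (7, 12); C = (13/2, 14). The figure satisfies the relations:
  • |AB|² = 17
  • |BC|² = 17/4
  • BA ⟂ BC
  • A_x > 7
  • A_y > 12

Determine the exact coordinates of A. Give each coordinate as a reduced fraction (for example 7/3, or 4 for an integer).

A = (11, 13)

1. A_x = 11  [[BA ⟂ BC ⇒ -1/2x+2y-41/2=0] ∩ [|A−(7, 12)|²=17]]
2. A_y = 13  [[BA ⟂ BC ⇒ -1/2x+2y-41/2=0] ∩ [|A−(7, 12)|²=17]]
   so A = (11, 13)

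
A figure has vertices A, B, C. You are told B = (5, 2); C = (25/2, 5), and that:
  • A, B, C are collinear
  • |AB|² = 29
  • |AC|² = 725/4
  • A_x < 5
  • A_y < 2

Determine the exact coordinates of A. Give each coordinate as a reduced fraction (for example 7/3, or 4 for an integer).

1. A_x = 0  [[A, B, C are collinear ⇒ -3x+15/2y=0] ∩ [|A−(5, 2)|²=29]]
2. A_y = 0  [[A, B, C are collinear ⇒ -3x+15/2y=0] ∩ [|A−(5, 2)|²=29]]
   so A = (0, 0)

A = (0, 0)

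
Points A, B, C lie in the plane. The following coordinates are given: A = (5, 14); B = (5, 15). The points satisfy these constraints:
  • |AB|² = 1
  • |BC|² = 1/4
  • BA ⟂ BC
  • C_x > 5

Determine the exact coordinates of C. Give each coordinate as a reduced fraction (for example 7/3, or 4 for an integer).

C = (11/2, 15)

1. C_x = 11/2  [[BA ⟂ BC ⇒ -1y+15=0] ∩ [|C−(5, 15)|²=1/4]]
2. C_y = 15  [[BA ⟂ BC ⇒ -1y+15=0] ∩ [|C−(5, 15)|²=1/4]]
   so C = (11/2, 15)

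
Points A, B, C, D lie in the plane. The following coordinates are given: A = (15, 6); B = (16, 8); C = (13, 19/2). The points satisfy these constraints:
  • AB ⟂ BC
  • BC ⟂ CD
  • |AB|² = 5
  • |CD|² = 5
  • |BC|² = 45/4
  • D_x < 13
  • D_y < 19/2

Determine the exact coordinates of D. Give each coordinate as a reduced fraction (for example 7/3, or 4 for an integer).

1. D_x = 12  [[BC ⟂ CD ⇒ -3x+3/2y+99/4=0] ∩ [|D−(13, 19/2)|²=5]]
2. D_y = 15/2  [[BC ⟂ CD ⇒ -3x+3/2y+99/4=0] ∩ [|D−(13, 19/2)|²=5]]
   so D = (12, 15/2)

D = (12, 15/2)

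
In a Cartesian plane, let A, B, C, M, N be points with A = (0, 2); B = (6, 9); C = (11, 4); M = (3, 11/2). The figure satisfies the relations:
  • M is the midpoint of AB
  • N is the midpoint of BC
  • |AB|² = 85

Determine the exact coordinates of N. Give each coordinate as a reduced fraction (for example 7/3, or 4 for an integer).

1. N_x = 17/2  [2·N = B+C = (6, 9)+(11, 4)]
2. N_y = 13/2  [2·N = B+C = (6, 9)+(11, 4)]
   so N = (17/2, 13/2)

N = (17/2, 13/2)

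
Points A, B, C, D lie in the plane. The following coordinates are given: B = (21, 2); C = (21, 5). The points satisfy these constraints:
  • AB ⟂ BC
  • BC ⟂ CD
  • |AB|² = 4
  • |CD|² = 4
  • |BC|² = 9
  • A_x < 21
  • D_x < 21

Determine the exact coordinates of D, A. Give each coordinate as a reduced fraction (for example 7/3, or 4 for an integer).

D = (19, 5)
A = (19, 2)

1. D_x = 19  [[BC ⟂ CD ⇒ 3y-15=0] ∩ [|D−(21, 5)|²=4]]
2. D_y = 5  [[BC ⟂ CD ⇒ 3y-15=0] ∩ [|D−(21, 5)|²=4]]
   so D = (19, 5)
3. A_x = 19  [[AB ⟂ BC ⇒ -3y+6=0] ∩ [|A−(21, 2)|²=4]]
4. A_y = 2  [[AB ⟂ BC ⇒ -3y+6=0] ∩ [|A−(21, 2)|²=4]]
   so A = (19, 2)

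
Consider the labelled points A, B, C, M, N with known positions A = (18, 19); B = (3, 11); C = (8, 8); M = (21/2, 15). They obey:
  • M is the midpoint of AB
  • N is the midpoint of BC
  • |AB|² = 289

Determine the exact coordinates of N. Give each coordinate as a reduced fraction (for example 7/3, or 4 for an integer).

N = (11/2, 19/2)

1. N_x = 11/2  [2·N = B+C = (3, 11)+(8, 8)]
2. N_y = 19/2  [2·N = B+C = (3, 11)+(8, 8)]
   so N = (11/2, 19/2)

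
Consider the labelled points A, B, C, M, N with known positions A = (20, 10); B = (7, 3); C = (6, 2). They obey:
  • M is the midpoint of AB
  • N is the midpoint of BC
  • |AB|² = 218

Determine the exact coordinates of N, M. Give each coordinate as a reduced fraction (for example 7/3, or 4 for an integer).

1. M_x = 27/2  [2·M = A+B = (20, 10)+(7, 3)]
2. M_y = 13/2  [2·M = A+B = (20, 10)+(7, 3)]
   so M = (27/2, 13/2)
3. N_x = 13/2  [2·N = B+C = (7, 3)+(6, 2)]
4. N_y = 5/2  [2·N = B+C = (7, 3)+(6, 2)]
   so N = (13/2, 5/2)

N = (13/2, 5/2)
M = (27/2, 13/2)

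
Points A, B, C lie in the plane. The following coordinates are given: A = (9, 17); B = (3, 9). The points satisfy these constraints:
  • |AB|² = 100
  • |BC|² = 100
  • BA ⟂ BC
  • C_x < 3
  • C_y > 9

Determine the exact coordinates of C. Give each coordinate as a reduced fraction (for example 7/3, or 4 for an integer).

1. C_x = -5  [[BA ⟂ BC ⇒ 6x+8y-90=0] ∩ [|C−(3, 9)|²=100]]
2. C_y = 15  [[BA ⟂ BC ⇒ 6x+8y-90=0] ∩ [|C−(3, 9)|²=100]]
   so C = (-5, 15)

C = (-5, 15)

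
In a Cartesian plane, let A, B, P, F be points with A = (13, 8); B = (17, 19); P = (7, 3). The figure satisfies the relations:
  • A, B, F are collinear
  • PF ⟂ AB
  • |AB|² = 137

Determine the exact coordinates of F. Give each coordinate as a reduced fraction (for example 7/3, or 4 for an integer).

1. F_x = 1465/137  [[A, B, F are collinear ⇒ -11x+4y+111=0] ∩ [PF ⟂ AB ⇒ 4x+11y-61=0]]
2. F_y = 227/137  [[A, B, F are collinear ⇒ -11x+4y+111=0] ∩ [PF ⟂ AB ⇒ 4x+11y-61=0]]
   so F = (1465/137, 227/137)

F = (1465/137, 227/137)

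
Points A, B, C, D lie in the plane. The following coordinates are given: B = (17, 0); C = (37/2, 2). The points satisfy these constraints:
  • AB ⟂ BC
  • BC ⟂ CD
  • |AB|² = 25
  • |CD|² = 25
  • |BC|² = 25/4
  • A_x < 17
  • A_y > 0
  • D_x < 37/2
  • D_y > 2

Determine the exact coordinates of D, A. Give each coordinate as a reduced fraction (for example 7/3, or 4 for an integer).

D = (29/2, 5)
A = (13, 3)

1. D_x = 29/2  [[BC ⟂ CD ⇒ 3/2x+2y-127/4=0] ∩ [|D−(37/2, 2)|²=25]]
2. D_y = 5  [[BC ⟂ CD ⇒ 3/2x+2y-127/4=0] ∩ [|D−(37/2, 2)|²=25]]
   so D = (29/2, 5)
3. A_x = 13  [[AB ⟂ BC ⇒ -3/2x-2y+51/2=0] ∩ [|A−(17, 0)|²=25]]
4. A_y = 3  [[AB ⟂ BC ⇒ -3/2x-2y+51/2=0] ∩ [|A−(17, 0)|²=25]]
   so A = (13, 3)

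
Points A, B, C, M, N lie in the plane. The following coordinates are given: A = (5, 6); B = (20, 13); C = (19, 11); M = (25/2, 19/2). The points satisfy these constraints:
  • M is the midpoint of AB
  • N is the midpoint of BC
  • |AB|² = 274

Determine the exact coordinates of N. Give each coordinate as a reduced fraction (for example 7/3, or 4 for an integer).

N = (39/2, 12)

1. N_x = 39/2  [2·N = B+C = (20, 13)+(19, 11)]
2. N_y = 12  [2·N = B+C = (20, 13)+(19, 11)]
   so N = (39/2, 12)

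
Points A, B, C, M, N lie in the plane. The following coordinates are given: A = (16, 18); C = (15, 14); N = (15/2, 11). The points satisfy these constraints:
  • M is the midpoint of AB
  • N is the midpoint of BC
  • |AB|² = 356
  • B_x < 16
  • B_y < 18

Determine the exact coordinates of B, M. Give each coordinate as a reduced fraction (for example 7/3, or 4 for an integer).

B = (0, 8)
M = (8, 13)

1. B_x = 0  [B = 2·N−C = 2·(15/2, 11)−(15, 14)]
2. B_y = 8  [B = 2·N−C = 2·(15/2, 11)−(15, 14)]
   so B = (0, 8)
3. M_x = 8  [2·M = A+B = (16, 18)+(0, 8)]
4. M_y = 13  [2·M = A+B = (16, 18)+(0, 8)]
   so M = (8, 13)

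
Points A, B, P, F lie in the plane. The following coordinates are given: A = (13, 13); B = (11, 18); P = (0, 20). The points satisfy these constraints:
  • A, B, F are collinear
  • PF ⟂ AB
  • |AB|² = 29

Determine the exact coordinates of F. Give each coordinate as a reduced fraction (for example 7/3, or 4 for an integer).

1. F_x = 255/29  [[A, B, F are collinear ⇒ -5x-2y+91=0] ∩ [PF ⟂ AB ⇒ -2x+5y-100=0]]
2. F_y = 682/29  [[A, B, F are collinear ⇒ -5x-2y+91=0] ∩ [PF ⟂ AB ⇒ -2x+5y-100=0]]
   so F = (255/29, 682/29)

F = (255/29, 682/29)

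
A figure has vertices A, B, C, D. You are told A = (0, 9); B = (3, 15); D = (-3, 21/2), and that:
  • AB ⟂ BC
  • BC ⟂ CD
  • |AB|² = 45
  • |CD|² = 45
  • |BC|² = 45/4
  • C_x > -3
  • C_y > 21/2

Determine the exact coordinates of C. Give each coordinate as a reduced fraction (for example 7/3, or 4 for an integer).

C = (0, 33/2)

1. C_x = 0  [[AB ⟂ BC ⇒ 3x+6y-99=0] ∩ [|C−(-3, 21/2)|²=45]]
2. C_y = 33/2  [[AB ⟂ BC ⇒ 3x+6y-99=0] ∩ [|C−(-3, 21/2)|²=45]]
   so C = (0, 33/2)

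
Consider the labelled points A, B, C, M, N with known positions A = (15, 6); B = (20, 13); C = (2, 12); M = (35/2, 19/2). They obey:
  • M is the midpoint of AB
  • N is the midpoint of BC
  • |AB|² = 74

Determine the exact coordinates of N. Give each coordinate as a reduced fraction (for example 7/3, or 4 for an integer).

N = (11, 25/2)

1. N_x = 11  [2·N = B+C = (20, 13)+(2, 12)]
2. N_y = 25/2  [2·N = B+C = (20, 13)+(2, 12)]
   so N = (11, 25/2)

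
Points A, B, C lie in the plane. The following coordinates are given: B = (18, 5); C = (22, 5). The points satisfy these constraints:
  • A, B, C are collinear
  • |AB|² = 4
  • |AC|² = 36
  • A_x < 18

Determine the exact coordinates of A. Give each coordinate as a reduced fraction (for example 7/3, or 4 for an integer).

1. A_x = 16  [[A, B, C are collinear ⇒ 4y-20=0] ∩ [|A−(18, 5)|²=4]]
2. A_y = 5  [[A, B, C are collinear ⇒ 4y-20=0] ∩ [|A−(18, 5)|²=4]]
   so A = (16, 5)

A = (16, 5)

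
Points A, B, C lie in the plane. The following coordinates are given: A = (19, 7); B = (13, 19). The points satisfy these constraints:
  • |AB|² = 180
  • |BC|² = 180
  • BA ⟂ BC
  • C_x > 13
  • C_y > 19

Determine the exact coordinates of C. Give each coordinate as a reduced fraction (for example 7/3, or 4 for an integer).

C = (25, 25)

1. C_x = 25  [[BA ⟂ BC ⇒ 6x-12y+150=0] ∩ [|C−(13, 19)|²=180]]
2. C_y = 25  [[BA ⟂ BC ⇒ 6x-12y+150=0] ∩ [|C−(13, 19)|²=180]]
   so C = (25, 25)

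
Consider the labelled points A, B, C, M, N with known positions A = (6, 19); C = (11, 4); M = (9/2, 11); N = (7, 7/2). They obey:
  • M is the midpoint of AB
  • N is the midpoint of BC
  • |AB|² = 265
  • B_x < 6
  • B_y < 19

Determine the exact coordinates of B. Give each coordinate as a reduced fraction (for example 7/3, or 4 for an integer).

1. B_x = 3  [B = 2·M−A = 2·(9/2, 11)−(6, 19)]
2. B_y = 3  [B = 2·M−A = 2·(9/2, 11)−(6, 19)]
   so B = (3, 3)

B = (3, 3)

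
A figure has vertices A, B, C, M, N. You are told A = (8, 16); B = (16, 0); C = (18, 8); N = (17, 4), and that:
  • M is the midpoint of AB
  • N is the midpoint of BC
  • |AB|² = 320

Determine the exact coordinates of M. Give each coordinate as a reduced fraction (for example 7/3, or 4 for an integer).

M = (12, 8)

1. M_x = 12  [2·M = A+B = (8, 16)+(16, 0)]
2. M_y = 8  [2·M = A+B = (8, 16)+(16, 0)]
   so M = (12, 8)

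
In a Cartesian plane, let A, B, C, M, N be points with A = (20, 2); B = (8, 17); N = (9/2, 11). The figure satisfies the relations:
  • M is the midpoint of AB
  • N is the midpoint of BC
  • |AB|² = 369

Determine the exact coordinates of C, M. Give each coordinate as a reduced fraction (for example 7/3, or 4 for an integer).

1. M_x = 14  [2·M = A+B = (20, 2)+(8, 17)]
2. M_y = 19/2  [2·M = A+B = (20, 2)+(8, 17)]
   so M = (14, 19/2)
3. C_x = 1  [C = 2·N−B = 2·(9/2, 11)−(8, 17)]
4. C_y = 5  [C = 2·N−B = 2·(9/2, 11)−(8, 17)]
   so C = (1, 5)

C = (1, 5)
M = (14, 19/2)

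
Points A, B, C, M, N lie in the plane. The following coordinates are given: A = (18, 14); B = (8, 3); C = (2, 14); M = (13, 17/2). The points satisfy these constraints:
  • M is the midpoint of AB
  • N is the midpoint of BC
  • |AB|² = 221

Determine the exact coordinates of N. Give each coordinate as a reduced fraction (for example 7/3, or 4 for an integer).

N = (5, 17/2)

1. N_x = 5  [2·N = B+C = (8, 3)+(2, 14)]
2. N_y = 17/2  [2·N = B+C = (8, 3)+(2, 14)]
   so N = (5, 17/2)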